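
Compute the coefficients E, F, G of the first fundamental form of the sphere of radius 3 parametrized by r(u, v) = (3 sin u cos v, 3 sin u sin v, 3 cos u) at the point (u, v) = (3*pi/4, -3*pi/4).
E = 9;  F = 0;  G = 9/2

Partials: r_u = (3*cos(u)*cos(v), 3*sin(v)*cos(u), -3*sin(u)), r_v = (-3*sin(u)*sin(v), 3*sin(u)*cos(v), 0). As functions of (u, v):
  E = r_u · r_u = 9,
  F = r_u · r_v = 0,
  G = r_v · r_v = 9*sin(u)^2.
Evaluating at (u, v) = (3*pi/4, -3*pi/4): E = 9, F = 0, G = 9/2.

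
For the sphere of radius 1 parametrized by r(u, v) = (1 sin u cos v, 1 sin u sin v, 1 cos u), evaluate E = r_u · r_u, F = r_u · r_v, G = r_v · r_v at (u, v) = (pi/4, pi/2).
E = 1;  F = 0;  G = 1/2

Partials: r_u = (cos(u)*cos(v), sin(v)*cos(u), -sin(u)), r_v = (-sin(u)*sin(v), sin(u)*cos(v), 0). As functions of (u, v):
  E = r_u · r_u = 1,
  F = r_u · r_v = 0,
  G = r_v · r_v = sin(u)^2.
Evaluating at (u, v) = (pi/4, pi/2): E = 1, F = 0, G = 1/2.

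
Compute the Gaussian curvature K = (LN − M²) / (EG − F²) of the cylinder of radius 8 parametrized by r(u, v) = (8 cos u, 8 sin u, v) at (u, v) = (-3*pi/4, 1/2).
K = 0

Coefficients of the first fundamental form: E = 64, F = 0, G = 1.
Coefficients of the second fundamental form: L = -8, M = 0, N = 0.
Assemble K = (LN − M²)/(EG − F²) = 0. At (u, v) = (-3*pi/4, 1/2): K = 0.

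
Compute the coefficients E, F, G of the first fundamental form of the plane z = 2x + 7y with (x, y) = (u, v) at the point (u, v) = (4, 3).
E = 5;  F = 14;  G = 50

Partials: r_u = (1, 0, 2), r_v = (0, 1, 7). As functions of (u, v):
  E = r_u · r_u = 5,
  F = r_u · r_v = 14,
  G = r_v · r_v = 50.
Evaluating at (u, v) = (4, 3): E = 5, F = 14, G = 50.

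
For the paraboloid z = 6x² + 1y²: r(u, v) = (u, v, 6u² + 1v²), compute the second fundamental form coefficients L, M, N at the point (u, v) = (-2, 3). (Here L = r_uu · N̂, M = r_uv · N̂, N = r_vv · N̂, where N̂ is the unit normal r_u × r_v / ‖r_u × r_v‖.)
L = 12*sqrt(613)/613;  M = 0;  N = 2*sqrt(613)/613

Compute the unit normal N̂(u, v) = (-12*u/sqrt(144*u^2 + 4*v^2 + 1), -2*v/sqrt(144*u^2 + 4*v^2 + 1), 1/sqrt(144*u^2 + 4*v^2 + 1)), and the second partials r_uu, r_uv, r_vv. Take dot products:
  L(u, v) = r_uu · N̂ = 12/sqrt(144*u^2 + 4*v^2 + 1),
  M(u, v) = r_uv · N̂ = 0,
  N(u, v) = r_vv · N̂ = 2/sqrt(144*u^2 + 4*v^2 + 1).
Evaluating at (u, v) = (-2, 3):
  L = 12*sqrt(613)/613, M = 0, N = 2*sqrt(613)/613.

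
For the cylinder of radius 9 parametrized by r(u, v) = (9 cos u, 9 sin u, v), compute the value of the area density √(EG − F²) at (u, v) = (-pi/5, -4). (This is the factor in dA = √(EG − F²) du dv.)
√(EG − F²)|_{(-pi/5, -4)} = 9

E = 81, F = 0, G = 1, so EG − F² = 81. Taking the positive square root: √(EG − F²) = 9. At (u, v) = (-pi/5, -4): 9.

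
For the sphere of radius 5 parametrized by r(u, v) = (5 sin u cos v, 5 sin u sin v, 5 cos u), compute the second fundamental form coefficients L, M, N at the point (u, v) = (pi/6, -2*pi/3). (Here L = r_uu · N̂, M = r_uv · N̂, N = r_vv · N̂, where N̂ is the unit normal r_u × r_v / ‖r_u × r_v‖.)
L = -5;  M = 0;  N = -5/4

Compute the unit normal N̂(u, v) = (sin(u)^2*cos(v)/Abs(sin(u)), sin(u)^2*sin(v)/Abs(sin(u)), sin(2*u)/(2*Abs(sin(u)))), and the second partials r_uu, r_uv, r_vv. Take dot products:
  L(u, v) = r_uu · N̂ = -5*sin(u)/Abs(sin(u)),
  M(u, v) = r_uv · N̂ = 0,
  N(u, v) = r_vv · N̂ = -5*sin(u)^3/Abs(sin(u)).
Evaluating at (u, v) = (pi/6, -2*pi/3):
  L = -5, M = 0, N = -5/4.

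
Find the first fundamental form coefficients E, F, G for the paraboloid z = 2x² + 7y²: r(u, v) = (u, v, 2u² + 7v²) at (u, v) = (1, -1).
E = 17;  F = -56;  G = 197

Partials: r_u = (1, 0, 4*u), r_v = (0, 1, 14*v). As functions of (u, v):
  E = r_u · r_u = 16*u^2 + 1,
  F = r_u · r_v = 56*u*v,
  G = r_v · r_v = 196*v^2 + 1.
Evaluating at (u, v) = (1, -1): E = 17, F = -56, G = 197.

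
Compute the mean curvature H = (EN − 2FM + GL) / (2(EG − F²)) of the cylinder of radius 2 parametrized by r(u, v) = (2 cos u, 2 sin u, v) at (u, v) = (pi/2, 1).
H = -1/4

With E = 4, F = 0, G = 1, L = -2, M = 0, N = 0, assemble
  H = (EN − 2FM + GL) / (2(EG − F²)) = -1/4.
At (u, v) = (pi/2, 1): H = -1/4.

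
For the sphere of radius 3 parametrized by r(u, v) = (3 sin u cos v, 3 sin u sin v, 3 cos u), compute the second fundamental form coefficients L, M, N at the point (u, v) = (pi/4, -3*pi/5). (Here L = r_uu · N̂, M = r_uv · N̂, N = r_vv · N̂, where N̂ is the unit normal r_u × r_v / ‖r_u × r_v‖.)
L = -3;  M = 0;  N = -3/2

Compute the unit normal N̂(u, v) = (sin(u)^2*cos(v)/Abs(sin(u)), sin(u)^2*sin(v)/Abs(sin(u)), sin(2*u)/(2*Abs(sin(u)))), and the second partials r_uu, r_uv, r_vv. Take dot products:
  L(u, v) = r_uu · N̂ = -3*sin(u)/Abs(sin(u)),
  M(u, v) = r_uv · N̂ = 0,
  N(u, v) = r_vv · N̂ = -3*sin(u)^3/Abs(sin(u)).
Evaluating at (u, v) = (pi/4, -3*pi/5):
  L = -3, M = 0, N = -3/2.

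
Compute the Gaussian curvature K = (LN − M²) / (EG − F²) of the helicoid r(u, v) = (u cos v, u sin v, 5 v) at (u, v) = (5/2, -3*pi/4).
K = -16/625

Coefficients of the first fundamental form: E = 1, F = 0, G = u^2 + 25.
Coefficients of the second fundamental form: L = 0, M = -5/sqrt(u^2 + 25), N = 0.
Assemble K = (LN − M²)/(EG − F²) = -25/(u^2 + 25)^2. At (u, v) = (5/2, -3*pi/4): K = -16/625.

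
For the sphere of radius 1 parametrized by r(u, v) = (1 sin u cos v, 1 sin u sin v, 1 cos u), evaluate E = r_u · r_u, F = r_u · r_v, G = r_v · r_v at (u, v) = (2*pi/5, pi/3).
E = 1;  F = 0;  G = sqrt(5)/8 + 5/8

Partials: r_u = (cos(u)*cos(v), sin(v)*cos(u), -sin(u)), r_v = (-sin(u)*sin(v), sin(u)*cos(v), 0). As functions of (u, v):
  E = r_u · r_u = 1,
  F = r_u · r_v = 0,
  G = r_v · r_v = sin(u)^2.
Evaluating at (u, v) = (2*pi/5, pi/3): E = 1, F = 0, G = sqrt(5)/8 + 5/8.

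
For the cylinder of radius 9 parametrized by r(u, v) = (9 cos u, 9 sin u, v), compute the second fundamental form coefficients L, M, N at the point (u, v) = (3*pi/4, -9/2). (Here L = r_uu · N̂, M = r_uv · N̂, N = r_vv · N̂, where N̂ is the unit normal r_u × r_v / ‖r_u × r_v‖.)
L = -9;  M = 0;  N = 0

Compute the unit normal N̂(u, v) = (cos(u), sin(u), 0), and the second partials r_uu, r_uv, r_vv. Take dot products:
  L(u, v) = r_uu · N̂ = -9,
  M(u, v) = r_uv · N̂ = 0,
  N(u, v) = r_vv · N̂ = 0.
Evaluating at (u, v) = (3*pi/4, -9/2):
  L = -9, M = 0, N = 0.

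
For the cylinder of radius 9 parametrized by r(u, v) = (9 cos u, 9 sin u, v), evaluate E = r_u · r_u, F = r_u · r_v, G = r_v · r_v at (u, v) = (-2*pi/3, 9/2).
E = 81;  F = 0;  G = 1

Partials: r_u = (-9*sin(u), 9*cos(u), 0), r_v = (0, 0, 1). As functions of (u, v):
  E = r_u · r_u = 81,
  F = r_u · r_v = 0,
  G = r_v · r_v = 1.
Evaluating at (u, v) = (-2*pi/3, 9/2): E = 81, F = 0, G = 1.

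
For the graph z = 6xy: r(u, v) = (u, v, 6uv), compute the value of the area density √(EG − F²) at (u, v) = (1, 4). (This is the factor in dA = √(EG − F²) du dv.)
√(EG − F²)|_{(1, 4)} = sqrt(613)

E = 36*v^2 + 1, F = 36*u*v, G = 36*u^2 + 1, so EG − F² = 36*u^2 + 36*v^2 + 1. Taking the positive square root: √(EG − F²) = sqrt(36*u^2 + 36*v^2 + 1). At (u, v) = (1, 4): sqrt(613).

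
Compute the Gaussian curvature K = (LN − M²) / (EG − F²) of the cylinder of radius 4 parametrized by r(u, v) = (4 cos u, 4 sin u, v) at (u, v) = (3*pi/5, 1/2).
K = 0

Coefficients of the first fundamental form: E = 16, F = 0, G = 1.
Coefficients of the second fundamental form: L = -4, M = 0, N = 0.
Assemble K = (LN − M²)/(EG − F²) = 0. At (u, v) = (3*pi/5, 1/2): K = 0.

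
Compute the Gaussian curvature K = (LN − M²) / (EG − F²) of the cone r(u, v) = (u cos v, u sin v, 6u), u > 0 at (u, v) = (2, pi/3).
K = 0

Coefficients of the first fundamental form: E = 37, F = 0, G = u^2.
Coefficients of the second fundamental form: L = 0, M = 0, N = 6*sqrt(37)*u^2/(37*Abs(u)).
Assemble K = (LN − M²)/(EG − F²) = 0. At (u, v) = (2, pi/3): K = 0.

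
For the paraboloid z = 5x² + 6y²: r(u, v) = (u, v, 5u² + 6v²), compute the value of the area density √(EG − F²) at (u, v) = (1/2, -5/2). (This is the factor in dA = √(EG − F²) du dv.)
√(EG − F²)|_{(1/2, -5/2)} = sqrt(926)

E = 100*u^2 + 1, F = 120*u*v, G = 144*v^2 + 1, so EG − F² = 100*u^2 + 144*v^2 + 1. Taking the positive square root: √(EG − F²) = sqrt(100*u^2 + 144*v^2 + 1). At (u, v) = (1/2, -5/2): sqrt(926).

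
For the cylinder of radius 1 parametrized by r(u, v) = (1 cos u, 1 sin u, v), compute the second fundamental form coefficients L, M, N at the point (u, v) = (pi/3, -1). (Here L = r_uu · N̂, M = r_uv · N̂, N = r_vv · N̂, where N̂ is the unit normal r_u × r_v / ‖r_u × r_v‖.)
L = -1;  M = 0;  N = 0

Compute the unit normal N̂(u, v) = (cos(u), sin(u), 0), and the second partials r_uu, r_uv, r_vv. Take dot products:
  L(u, v) = r_uu · N̂ = -1,
  M(u, v) = r_uv · N̂ = 0,
  N(u, v) = r_vv · N̂ = 0.
Evaluating at (u, v) = (pi/3, -1):
  L = -1, M = 0, N = 0.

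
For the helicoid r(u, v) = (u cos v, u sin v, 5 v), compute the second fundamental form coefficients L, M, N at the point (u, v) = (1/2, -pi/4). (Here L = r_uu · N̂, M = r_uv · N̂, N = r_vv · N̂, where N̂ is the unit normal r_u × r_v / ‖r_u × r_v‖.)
L = 0;  M = -10*sqrt(101)/101;  N = 0

Compute the unit normal N̂(u, v) = (5*sin(v)/sqrt(u^2 + 25), -5*cos(v)/sqrt(u^2 + 25), u/sqrt(u^2 + 25)), and the second partials r_uu, r_uv, r_vv. Take dot products:
  L(u, v) = r_uu · N̂ = 0,
  M(u, v) = r_uv · N̂ = -5/sqrt(u^2 + 25),
  N(u, v) = r_vv · N̂ = 0.
Evaluating at (u, v) = (1/2, -pi/4):
  L = 0, M = -10*sqrt(101)/101, N = 0.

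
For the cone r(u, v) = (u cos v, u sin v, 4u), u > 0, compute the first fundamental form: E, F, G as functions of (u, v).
E = 17;  F = 0;  G = u^2

Compute partials: r_u = (cos(v), sin(v), 4), r_v = (-u*sin(v), u*cos(v), 0). Then
  E = r_u · r_u = 17,
  F = r_u · r_v = 0,
  G = r_v · r_v = u^2.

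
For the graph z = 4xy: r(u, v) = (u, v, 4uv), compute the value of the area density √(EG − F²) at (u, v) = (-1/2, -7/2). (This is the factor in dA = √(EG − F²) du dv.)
√(EG − F²)|_{(-1/2, -7/2)} = sqrt(201)

E = 16*v^2 + 1, F = 16*u*v, G = 16*u^2 + 1, so EG − F² = 16*u^2 + 16*v^2 + 1. Taking the positive square root: √(EG − F²) = sqrt(16*u^2 + 16*v^2 + 1). At (u, v) = (-1/2, -7/2): sqrt(201).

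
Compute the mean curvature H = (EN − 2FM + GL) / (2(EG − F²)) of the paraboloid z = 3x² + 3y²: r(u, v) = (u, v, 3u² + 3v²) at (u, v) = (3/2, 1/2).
H = 276*sqrt(91)/8281

With E = 36*u^2 + 1, F = 36*u*v, G = 36*v^2 + 1, L = 6/sqrt(36*u^2 + 36*v^2 + 1), M = 0, N = 6/sqrt(36*u^2 + 36*v^2 + 1), assemble
  H = (EN − 2FM + GL) / (2(EG − F²)) = 6*(18*u^2 + 18*v^2 + 1)/(36*u^2 + 36*v^2 + 1)^(3/2).
At (u, v) = (3/2, 1/2): H = 276*sqrt(91)/8281.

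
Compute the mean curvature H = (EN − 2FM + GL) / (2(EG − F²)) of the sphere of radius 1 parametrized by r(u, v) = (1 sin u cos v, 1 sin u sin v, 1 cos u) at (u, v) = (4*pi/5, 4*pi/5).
H = -1

With E = 1, F = 0, G = sin(u)^2, L = -sin(u)/Abs(sin(u)), M = 0, N = -sin(u)^3/Abs(sin(u)), assemble
  H = (EN − 2FM + GL) / (2(EG − F²)) = -sin(u)/Abs(sin(u)).
At (u, v) = (4*pi/5, 4*pi/5): H = -1.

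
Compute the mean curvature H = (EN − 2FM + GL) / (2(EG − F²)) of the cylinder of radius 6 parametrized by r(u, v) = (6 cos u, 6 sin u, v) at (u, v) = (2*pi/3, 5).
H = -1/12

With E = 36, F = 0, G = 1, L = -6, M = 0, N = 0, assemble
  H = (EN − 2FM + GL) / (2(EG − F²)) = -1/12.
At (u, v) = (2*pi/3, 5): H = -1/12.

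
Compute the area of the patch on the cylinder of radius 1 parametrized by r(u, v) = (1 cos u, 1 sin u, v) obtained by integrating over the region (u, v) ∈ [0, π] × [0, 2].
Area = 2*pi

Area = ∫∫ √(EG − F²) du dv with √(EG − F²) = 1. Integrating over [0, π] × [0, 2] gives 2*pi.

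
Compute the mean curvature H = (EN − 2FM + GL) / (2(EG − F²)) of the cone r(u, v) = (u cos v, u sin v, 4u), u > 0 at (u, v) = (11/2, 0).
H = 4*sqrt(17)/187

With E = 17, F = 0, G = u^2, L = 0, M = 0, N = 4*sqrt(17)*u^2/(17*Abs(u)), assemble
  H = (EN − 2FM + GL) / (2(EG − F²)) = 2*sqrt(17)/(17*Abs(u)).
At (u, v) = (11/2, 0): H = 4*sqrt(17)/187.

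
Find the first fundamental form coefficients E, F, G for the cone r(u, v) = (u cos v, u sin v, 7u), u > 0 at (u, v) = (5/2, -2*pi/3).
E = 50;  F = 0;  G = 25/4

Partials: r_u = (cos(v), sin(v), 7), r_v = (-u*sin(v), u*cos(v), 0). As functions of (u, v):
  E = r_u · r_u = 50,
  F = r_u · r_v = 0,
  G = r_v · r_v = u^2.
Evaluating at (u, v) = (5/2, -2*pi/3): E = 50, F = 0, G = 25/4.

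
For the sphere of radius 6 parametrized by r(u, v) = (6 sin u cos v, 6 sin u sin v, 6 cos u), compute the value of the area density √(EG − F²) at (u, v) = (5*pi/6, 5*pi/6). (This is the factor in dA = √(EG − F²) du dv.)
√(EG − F²)|_{(5*pi/6, 5*pi/6)} = 18

E = 36, F = 0, G = 36*sin(u)^2, so EG − F² = 1296*sin(u)^2. Taking the positive square root: √(EG − F²) = 36*Abs(sin(u)). At (u, v) = (5*pi/6, 5*pi/6): 18.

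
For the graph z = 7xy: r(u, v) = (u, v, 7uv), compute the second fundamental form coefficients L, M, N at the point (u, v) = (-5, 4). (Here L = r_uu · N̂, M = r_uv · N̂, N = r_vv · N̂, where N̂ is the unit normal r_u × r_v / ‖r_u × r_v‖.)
L = 0;  M = 7*sqrt(2010)/2010;  N = 0

Compute the unit normal N̂(u, v) = (-7*v/sqrt(49*u^2 + 49*v^2 + 1), -7*u/sqrt(49*u^2 + 49*v^2 + 1), 1/sqrt(49*u^2 + 49*v^2 + 1)), and the second partials r_uu, r_uv, r_vv. Take dot products:
  L(u, v) = r_uu · N̂ = 0,
  M(u, v) = r_uv · N̂ = 7/sqrt(49*u^2 + 49*v^2 + 1),
  N(u, v) = r_vv · N̂ = 0.
Evaluating at (u, v) = (-5, 4):
  L = 0, M = 7*sqrt(2010)/2010, N = 0.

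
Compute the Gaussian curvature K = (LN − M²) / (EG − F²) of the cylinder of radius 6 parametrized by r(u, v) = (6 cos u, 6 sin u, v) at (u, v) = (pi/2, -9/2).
K = 0

Coefficients of the first fundamental form: E = 36, F = 0, G = 1.
Coefficients of the second fundamental form: L = -6, M = 0, N = 0.
Assemble K = (LN − M²)/(EG − F²) = 0. At (u, v) = (pi/2, -9/2): K = 0.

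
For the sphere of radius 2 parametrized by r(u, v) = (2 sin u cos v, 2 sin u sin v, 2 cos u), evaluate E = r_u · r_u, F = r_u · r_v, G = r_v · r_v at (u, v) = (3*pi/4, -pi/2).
E = 4;  F = 0;  G = 2

Partials: r_u = (2*cos(u)*cos(v), 2*sin(v)*cos(u), -2*sin(u)), r_v = (-2*sin(u)*sin(v), 2*sin(u)*cos(v), 0). As functions of (u, v):
  E = r_u · r_u = 4,
  F = r_u · r_v = 0,
  G = r_v · r_v = 4*sin(u)^2.
Evaluating at (u, v) = (3*pi/4, -pi/2): E = 4, F = 0, G = 2.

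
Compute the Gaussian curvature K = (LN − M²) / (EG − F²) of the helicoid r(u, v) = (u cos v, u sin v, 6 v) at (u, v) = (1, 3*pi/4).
K = -36/1369

Coefficients of the first fundamental form: E = 1, F = 0, G = u^2 + 36.
Coefficients of the second fundamental form: L = 0, M = -6/sqrt(u^2 + 36), N = 0.
Assemble K = (LN − M²)/(EG − F²) = -36/(u^2 + 36)^2. At (u, v) = (1, 3*pi/4): K = -36/1369.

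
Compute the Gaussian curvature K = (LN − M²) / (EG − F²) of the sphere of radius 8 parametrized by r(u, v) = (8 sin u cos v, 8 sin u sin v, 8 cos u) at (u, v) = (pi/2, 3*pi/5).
K = 1/64

Coefficients of the first fundamental form: E = 64, F = 0, G = 64*sin(u)^2.
Coefficients of the second fundamental form: L = -8*sin(u)/Abs(sin(u)), M = 0, N = -8*sin(u)^3/Abs(sin(u)).
Assemble K = (LN − M²)/(EG − F²) = 1/64. At (u, v) = (pi/2, 3*pi/5): K = 1/64.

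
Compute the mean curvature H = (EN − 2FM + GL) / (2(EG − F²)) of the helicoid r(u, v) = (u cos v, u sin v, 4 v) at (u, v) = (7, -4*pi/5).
H = 0

With E = 1, F = 0, G = u^2 + 16, L = 0, M = -4/sqrt(u^2 + 16), N = 0, assemble
  H = (EN − 2FM + GL) / (2(EG − F²)) = 0.
At (u, v) = (7, -4*pi/5): H = 0.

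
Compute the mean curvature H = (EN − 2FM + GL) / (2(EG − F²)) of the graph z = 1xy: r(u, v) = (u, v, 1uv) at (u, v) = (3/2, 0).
H = 0

With E = v^2 + 1, F = u*v, G = u^2 + 1, L = 0, M = 1/sqrt(u^2 + v^2 + 1), N = 0, assemble
  H = (EN − 2FM + GL) / (2(EG − F²)) = -u*v/(u^2 + v^2 + 1)^(3/2).
At (u, v) = (3/2, 0): H = 0.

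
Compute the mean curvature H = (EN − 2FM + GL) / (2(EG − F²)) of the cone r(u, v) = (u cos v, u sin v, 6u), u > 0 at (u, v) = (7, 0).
H = 3*sqrt(37)/259

With E = 37, F = 0, G = u^2, L = 0, M = 0, N = 6*sqrt(37)*u^2/(37*Abs(u)), assemble
  H = (EN − 2FM + GL) / (2(EG − F²)) = 3*sqrt(37)/(37*Abs(u)).
At (u, v) = (7, 0): H = 3*sqrt(37)/259.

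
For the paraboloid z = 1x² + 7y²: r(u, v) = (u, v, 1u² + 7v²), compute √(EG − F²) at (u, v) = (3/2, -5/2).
√(EG − F²)|_{(3/2, -5/2)} = sqrt(1235)

E = 4*u^2 + 1, F = 28*u*v, G = 196*v^2 + 1; EG − F² = 4*u^2 + 196*v^2 + 1; √(EG − F²) = sqrt(4*u^2 + 196*v^2 + 1). At the given point: sqrt(1235).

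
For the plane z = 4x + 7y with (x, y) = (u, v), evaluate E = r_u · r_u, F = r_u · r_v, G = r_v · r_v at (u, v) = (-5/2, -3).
E = 17;  F = 28;  G = 50

Partials: r_u = (1, 0, 4), r_v = (0, 1, 7). As functions of (u, v):
  E = r_u · r_u = 17,
  F = r_u · r_v = 28,
  G = r_v · r_v = 50.
Evaluating at (u, v) = (-5/2, -3): E = 17, F = 28, G = 50.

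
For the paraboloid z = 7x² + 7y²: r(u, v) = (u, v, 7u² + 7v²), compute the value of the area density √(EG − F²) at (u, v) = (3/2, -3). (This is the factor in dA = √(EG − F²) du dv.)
√(EG − F²)|_{(3/2, -3)} = sqrt(2206)

E = 196*u^2 + 1, F = 196*u*v, G = 196*v^2 + 1, so EG − F² = 196*u^2 + 196*v^2 + 1. Taking the positive square root: √(EG − F²) = sqrt(196*u^2 + 196*v^2 + 1). At (u, v) = (3/2, -3): sqrt(2206).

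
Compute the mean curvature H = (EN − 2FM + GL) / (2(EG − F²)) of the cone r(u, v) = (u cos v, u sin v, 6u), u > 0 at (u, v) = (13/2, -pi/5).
H = 6*sqrt(37)/481

With E = 37, F = 0, G = u^2, L = 0, M = 0, N = 6*sqrt(37)*u^2/(37*Abs(u)), assemble
  H = (EN − 2FM + GL) / (2(EG − F²)) = 3*sqrt(37)/(37*Abs(u)).
At (u, v) = (13/2, -pi/5): H = 6*sqrt(37)/481.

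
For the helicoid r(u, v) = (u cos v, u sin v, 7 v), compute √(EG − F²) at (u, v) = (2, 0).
√(EG − F²)|_{(2, 0)} = sqrt(53)

E = 1, F = 0, G = u^2 + 49; EG − F² = u^2 + 49; √(EG − F²) = sqrt(u^2 + 49). At the given point: sqrt(53).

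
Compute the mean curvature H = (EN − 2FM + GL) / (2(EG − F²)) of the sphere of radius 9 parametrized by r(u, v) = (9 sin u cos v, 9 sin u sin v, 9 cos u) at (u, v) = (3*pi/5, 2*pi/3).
H = -1/9

With E = 81, F = 0, G = 81*sin(u)^2, L = -9*sin(u)/Abs(sin(u)), M = 0, N = -9*sin(u)^3/Abs(sin(u)), assemble
  H = (EN − 2FM + GL) / (2(EG − F²)) = -sin(u)/(9*Abs(sin(u))).
At (u, v) = (3*pi/5, 2*pi/3): H = -1/9.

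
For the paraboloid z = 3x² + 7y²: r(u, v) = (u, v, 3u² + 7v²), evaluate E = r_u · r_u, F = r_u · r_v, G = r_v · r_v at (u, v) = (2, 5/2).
E = 145;  F = 420;  G = 1226

Partials: r_u = (1, 0, 6*u), r_v = (0, 1, 14*v). As functions of (u, v):
  E = r_u · r_u = 36*u^2 + 1,
  F = r_u · r_v = 84*u*v,
  G = r_v · r_v = 196*v^2 + 1.
Evaluating at (u, v) = (2, 5/2): E = 145, F = 420, G = 1226.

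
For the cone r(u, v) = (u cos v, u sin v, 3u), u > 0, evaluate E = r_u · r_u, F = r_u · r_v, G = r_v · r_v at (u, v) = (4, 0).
E = 10;  F = 0;  G = 16

Partials: r_u = (cos(v), sin(v), 3), r_v = (-u*sin(v), u*cos(v), 0). As functions of (u, v):
  E = r_u · r_u = 10,
  F = r_u · r_v = 0,
  G = r_v · r_v = u^2.
Evaluating at (u, v) = (4, 0): E = 10, F = 0, G = 16.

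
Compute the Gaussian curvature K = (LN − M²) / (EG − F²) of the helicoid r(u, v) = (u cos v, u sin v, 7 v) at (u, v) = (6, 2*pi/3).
K = -49/7225

Coefficients of the first fundamental form: E = 1, F = 0, G = u^2 + 49.
Coefficients of the second fundamental form: L = 0, M = -7/sqrt(u^2 + 49), N = 0.
Assemble K = (LN − M²)/(EG − F²) = -49/(u^2 + 49)^2. At (u, v) = (6, 2*pi/3): K = -49/7225.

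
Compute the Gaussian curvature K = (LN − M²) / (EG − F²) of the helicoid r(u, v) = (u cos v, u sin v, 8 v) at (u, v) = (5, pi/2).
K = -64/7921

Coefficients of the first fundamental form: E = 1, F = 0, G = u^2 + 64.
Coefficients of the second fundamental form: L = 0, M = -8/sqrt(u^2 + 64), N = 0.
Assemble K = (LN − M²)/(EG − F²) = -64/(u^2 + 64)^2. At (u, v) = (5, pi/2): K = -64/7921.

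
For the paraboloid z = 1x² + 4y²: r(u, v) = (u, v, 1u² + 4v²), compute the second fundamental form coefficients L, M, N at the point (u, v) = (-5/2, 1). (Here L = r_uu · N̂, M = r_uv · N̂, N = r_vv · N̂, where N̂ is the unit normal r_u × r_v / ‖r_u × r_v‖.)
L = sqrt(10)/15;  M = 0;  N = 4*sqrt(10)/15

Compute the unit normal N̂(u, v) = (-2*u/sqrt(4*u^2 + 64*v^2 + 1), -8*v/sqrt(4*u^2 + 64*v^2 + 1), 1/sqrt(4*u^2 + 64*v^2 + 1)), and the second partials r_uu, r_uv, r_vv. Take dot products:
  L(u, v) = r_uu · N̂ = 2/sqrt(4*u^2 + 64*v^2 + 1),
  M(u, v) = r_uv · N̂ = 0,
  N(u, v) = r_vv · N̂ = 8/sqrt(4*u^2 + 64*v^2 + 1).
Evaluating at (u, v) = (-5/2, 1):
  L = sqrt(10)/15, M = 0, N = 4*sqrt(10)/15.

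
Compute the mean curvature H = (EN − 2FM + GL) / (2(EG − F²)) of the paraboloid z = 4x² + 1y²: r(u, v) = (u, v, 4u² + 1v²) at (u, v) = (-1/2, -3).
H = 165*sqrt(53)/2809

With E = 64*u^2 + 1, F = 16*u*v, G = 4*v^2 + 1, L = 8/sqrt(64*u^2 + 4*v^2 + 1), M = 0, N = 2/sqrt(64*u^2 + 4*v^2 + 1), assemble
  H = (EN − 2FM + GL) / (2(EG − F²)) = (64*u^2 + 16*v^2 + 5)/(64*u^2 + 4*v^2 + 1)^(3/2).
At (u, v) = (-1/2, -3): H = 165*sqrt(53)/2809.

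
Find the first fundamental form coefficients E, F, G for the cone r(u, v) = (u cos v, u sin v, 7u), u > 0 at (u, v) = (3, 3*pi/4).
E = 50;  F = 0;  G = 9

Partials: r_u = (cos(v), sin(v), 7), r_v = (-u*sin(v), u*cos(v), 0). As functions of (u, v):
  E = r_u · r_u = 50,
  F = r_u · r_v = 0,
  G = r_v · r_v = u^2.
Evaluating at (u, v) = (3, 3*pi/4): E = 50, F = 0, G = 9.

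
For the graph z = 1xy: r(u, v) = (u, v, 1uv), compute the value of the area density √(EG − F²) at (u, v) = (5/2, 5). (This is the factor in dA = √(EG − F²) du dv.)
√(EG − F²)|_{(5/2, 5)} = sqrt(129)/2

E = v^2 + 1, F = u*v, G = u^2 + 1, so EG − F² = u^2 + v^2 + 1. Taking the positive square root: √(EG − F²) = sqrt(u^2 + v^2 + 1). At (u, v) = (5/2, 5): sqrt(129)/2.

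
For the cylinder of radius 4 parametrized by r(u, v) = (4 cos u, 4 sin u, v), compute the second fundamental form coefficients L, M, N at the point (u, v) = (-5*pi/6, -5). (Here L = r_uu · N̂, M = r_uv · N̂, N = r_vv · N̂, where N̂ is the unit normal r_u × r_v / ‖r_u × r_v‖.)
L = -4;  M = 0;  N = 0

Compute the unit normal N̂(u, v) = (cos(u), sin(u), 0), and the second partials r_uu, r_uv, r_vv. Take dot products:
  L(u, v) = r_uu · N̂ = -4,
  M(u, v) = r_uv · N̂ = 0,
  N(u, v) = r_vv · N̂ = 0.
Evaluating at (u, v) = (-5*pi/6, -5):
  L = -4, M = 0, N = 0.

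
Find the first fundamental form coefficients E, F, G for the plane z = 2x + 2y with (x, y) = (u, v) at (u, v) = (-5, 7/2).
E = 5;  F = 4;  G = 5

Partials: r_u = (1, 0, 2), r_v = (0, 1, 2). As functions of (u, v):
  E = r_u · r_u = 5,
  F = r_u · r_v = 4,
  G = r_v · r_v = 5.
Evaluating at (u, v) = (-5, 7/2): E = 5, F = 4, G = 5.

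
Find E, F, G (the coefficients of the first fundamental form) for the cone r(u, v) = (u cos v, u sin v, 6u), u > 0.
E = 37;  F = 0;  G = u^2

Compute partials: r_u = (cos(v), sin(v), 6), r_v = (-u*sin(v), u*cos(v), 0). Then
  E = r_u · r_u = 37,
  F = r_u · r_v = 0,
  G = r_v · r_v = u^2.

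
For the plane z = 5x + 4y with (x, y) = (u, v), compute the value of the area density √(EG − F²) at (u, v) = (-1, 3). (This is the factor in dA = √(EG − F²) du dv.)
√(EG − F²)|_{(-1, 3)} = sqrt(42)

E = 26, F = 20, G = 17, so EG − F² = 42. Taking the positive square root: √(EG − F²) = sqrt(42). At (u, v) = (-1, 3): sqrt(42).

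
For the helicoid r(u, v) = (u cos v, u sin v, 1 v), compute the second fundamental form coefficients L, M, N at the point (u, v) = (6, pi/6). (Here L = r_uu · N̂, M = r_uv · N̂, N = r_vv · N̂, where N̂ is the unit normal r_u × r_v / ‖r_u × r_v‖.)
L = 0;  M = -sqrt(37)/37;  N = 0

Compute the unit normal N̂(u, v) = (sin(v)/sqrt(u^2 + 1), -cos(v)/sqrt(u^2 + 1), u/sqrt(u^2 + 1)), and the second partials r_uu, r_uv, r_vv. Take dot products:
  L(u, v) = r_uu · N̂ = 0,
  M(u, v) = r_uv · N̂ = -1/sqrt(u^2 + 1),
  N(u, v) = r_vv · N̂ = 0.
Evaluating at (u, v) = (6, pi/6):
  L = 0, M = -sqrt(37)/37, N = 0.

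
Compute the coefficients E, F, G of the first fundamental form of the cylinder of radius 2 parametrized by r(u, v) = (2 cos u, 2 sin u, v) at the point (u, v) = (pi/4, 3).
E = 4;  F = 0;  G = 1

Partials: r_u = (-2*sin(u), 2*cos(u), 0), r_v = (0, 0, 1). As functions of (u, v):
  E = r_u · r_u = 4,
  F = r_u · r_v = 0,
  G = r_v · r_v = 1.
Evaluating at (u, v) = (pi/4, 3): E = 4, F = 0, G = 1.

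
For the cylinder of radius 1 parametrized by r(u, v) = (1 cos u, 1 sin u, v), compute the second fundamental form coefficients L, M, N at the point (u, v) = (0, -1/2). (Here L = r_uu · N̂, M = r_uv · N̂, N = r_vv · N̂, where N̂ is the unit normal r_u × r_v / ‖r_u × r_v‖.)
L = -1;  M = 0;  N = 0

Compute the unit normal N̂(u, v) = (cos(u), sin(u), 0), and the second partials r_uu, r_uv, r_vv. Take dot products:
  L(u, v) = r_uu · N̂ = -1,
  M(u, v) = r_uv · N̂ = 0,
  N(u, v) = r_vv · N̂ = 0.
Evaluating at (u, v) = (0, -1/2):
  L = -1, M = 0, N = 0.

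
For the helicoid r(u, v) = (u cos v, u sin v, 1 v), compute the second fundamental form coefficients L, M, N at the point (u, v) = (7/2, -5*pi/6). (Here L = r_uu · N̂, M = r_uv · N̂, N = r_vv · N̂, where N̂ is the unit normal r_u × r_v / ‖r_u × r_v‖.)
L = 0;  M = -2*sqrt(53)/53;  N = 0

Compute the unit normal N̂(u, v) = (sin(v)/sqrt(u^2 + 1), -cos(v)/sqrt(u^2 + 1), u/sqrt(u^2 + 1)), and the second partials r_uu, r_uv, r_vv. Take dot products:
  L(u, v) = r_uu · N̂ = 0,
  M(u, v) = r_uv · N̂ = -1/sqrt(u^2 + 1),
  N(u, v) = r_vv · N̂ = 0.
Evaluating at (u, v) = (7/2, -5*pi/6):
  L = 0, M = -2*sqrt(53)/53, N = 0.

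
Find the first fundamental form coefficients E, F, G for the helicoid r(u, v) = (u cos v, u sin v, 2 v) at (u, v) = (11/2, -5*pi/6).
E = 1;  F = 0;  G = 137/4

Partials: r_u = (cos(v), sin(v), 0), r_v = (-u*sin(v), u*cos(v), 2). As functions of (u, v):
  E = r_u · r_u = 1,
  F = r_u · r_v = 0,
  G = r_v · r_v = u^2 + 4.
Evaluating at (u, v) = (11/2, -5*pi/6): E = 1, F = 0, G = 137/4.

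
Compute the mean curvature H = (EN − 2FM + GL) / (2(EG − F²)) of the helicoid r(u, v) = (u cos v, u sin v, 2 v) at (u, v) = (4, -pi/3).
H = 0

With E = 1, F = 0, G = u^2 + 4, L = 0, M = -2/sqrt(u^2 + 4), N = 0, assemble
  H = (EN − 2FM + GL) / (2(EG − F²)) = 0.
At (u, v) = (4, -pi/3): H = 0.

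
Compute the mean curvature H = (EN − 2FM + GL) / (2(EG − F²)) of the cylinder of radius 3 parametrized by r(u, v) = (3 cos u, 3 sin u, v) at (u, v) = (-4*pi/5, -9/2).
H = -1/6

With E = 9, F = 0, G = 1, L = -3, M = 0, N = 0, assemble
  H = (EN − 2FM + GL) / (2(EG − F²)) = -1/6.
At (u, v) = (-4*pi/5, -9/2): H = -1/6.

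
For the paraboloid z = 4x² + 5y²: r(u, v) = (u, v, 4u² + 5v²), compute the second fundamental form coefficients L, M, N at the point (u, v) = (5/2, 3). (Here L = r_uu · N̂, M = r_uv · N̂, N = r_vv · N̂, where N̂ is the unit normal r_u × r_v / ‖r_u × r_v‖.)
L = 8*sqrt(1301)/1301;  M = 0;  N = 10*sqrt(1301)/1301

Compute the unit normal N̂(u, v) = (-8*u/sqrt(64*u^2 + 100*v^2 + 1), -10*v/sqrt(64*u^2 + 100*v^2 + 1), 1/sqrt(64*u^2 + 100*v^2 + 1)), and the second partials r_uu, r_uv, r_vv. Take dot products:
  L(u, v) = r_uu · N̂ = 8/sqrt(64*u^2 + 100*v^2 + 1),
  M(u, v) = r_uv · N̂ = 0,
  N(u, v) = r_vv · N̂ = 10/sqrt(64*u^2 + 100*v^2 + 1).
Evaluating at (u, v) = (5/2, 3):
  L = 8*sqrt(1301)/1301, M = 0, N = 10*sqrt(1301)/1301.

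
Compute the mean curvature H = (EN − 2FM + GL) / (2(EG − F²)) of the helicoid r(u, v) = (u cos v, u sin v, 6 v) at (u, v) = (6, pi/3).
H = 0

With E = 1, F = 0, G = u^2 + 36, L = 0, M = -6/sqrt(u^2 + 36), N = 0, assemble
  H = (EN − 2FM + GL) / (2(EG − F²)) = 0.
At (u, v) = (6, pi/3): H = 0.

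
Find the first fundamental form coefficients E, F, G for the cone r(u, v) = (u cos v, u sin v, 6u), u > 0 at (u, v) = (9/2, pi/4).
E = 37;  F = 0;  G = 81/4

Partials: r_u = (cos(v), sin(v), 6), r_v = (-u*sin(v), u*cos(v), 0). As functions of (u, v):
  E = r_u · r_u = 37,
  F = r_u · r_v = 0,
  G = r_v · r_v = u^2.
Evaluating at (u, v) = (9/2, pi/4): E = 37, F = 0, G = 81/4.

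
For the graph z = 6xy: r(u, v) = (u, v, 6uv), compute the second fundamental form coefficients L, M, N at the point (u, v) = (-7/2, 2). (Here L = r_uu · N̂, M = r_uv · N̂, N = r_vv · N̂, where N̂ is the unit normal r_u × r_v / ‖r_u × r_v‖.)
L = 0;  M = 3*sqrt(586)/293;  N = 0

Compute the unit normal N̂(u, v) = (-6*v/sqrt(36*u^2 + 36*v^2 + 1), -6*u/sqrt(36*u^2 + 36*v^2 + 1), 1/sqrt(36*u^2 + 36*v^2 + 1)), and the second partials r_uu, r_uv, r_vv. Take dot products:
  L(u, v) = r_uu · N̂ = 0,
  M(u, v) = r_uv · N̂ = 6/sqrt(36*u^2 + 36*v^2 + 1),
  N(u, v) = r_vv · N̂ = 0.
Evaluating at (u, v) = (-7/2, 2):
  L = 0, M = 3*sqrt(586)/293, N = 0.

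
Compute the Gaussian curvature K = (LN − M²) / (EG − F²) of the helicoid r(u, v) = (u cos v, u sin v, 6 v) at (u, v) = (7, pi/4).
K = -36/7225

Coefficients of the first fundamental form: E = 1, F = 0, G = u^2 + 36.
Coefficients of the second fundamental form: L = 0, M = -6/sqrt(u^2 + 36), N = 0.
Assemble K = (LN − M²)/(EG − F²) = -36/(u^2 + 36)^2. At (u, v) = (7, pi/4): K = -36/7225.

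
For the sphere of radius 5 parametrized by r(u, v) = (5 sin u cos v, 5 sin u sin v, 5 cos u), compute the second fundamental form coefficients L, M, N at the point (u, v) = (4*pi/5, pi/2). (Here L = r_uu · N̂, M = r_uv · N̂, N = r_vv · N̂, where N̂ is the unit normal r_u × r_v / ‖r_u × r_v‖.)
L = -5;  M = 0;  N = -25/8 + 5*sqrt(5)/8

Compute the unit normal N̂(u, v) = (sin(u)^2*cos(v)/Abs(sin(u)), sin(u)^2*sin(v)/Abs(sin(u)), sin(2*u)/(2*Abs(sin(u)))), and the second partials r_uu, r_uv, r_vv. Take dot products:
  L(u, v) = r_uu · N̂ = -5*sin(u)/Abs(sin(u)),
  M(u, v) = r_uv · N̂ = 0,
  N(u, v) = r_vv · N̂ = -5*sin(u)^3/Abs(sin(u)).
Evaluating at (u, v) = (4*pi/5, pi/2):
  L = -5, M = 0, N = -25/8 + 5*sqrt(5)/8.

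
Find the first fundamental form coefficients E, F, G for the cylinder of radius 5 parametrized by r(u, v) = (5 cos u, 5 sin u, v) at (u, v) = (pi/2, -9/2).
E = 25;  F = 0;  G = 1

Partials: r_u = (-5*sin(u), 5*cos(u), 0), r_v = (0, 0, 1). As functions of (u, v):
  E = r_u · r_u = 25,
  F = r_u · r_v = 0,
  G = r_v · r_v = 1.
Evaluating at (u, v) = (pi/2, -9/2): E = 25, F = 0, G = 1.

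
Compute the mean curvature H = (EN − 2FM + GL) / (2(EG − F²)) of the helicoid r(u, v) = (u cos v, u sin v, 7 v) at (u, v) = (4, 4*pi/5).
H = 0

With E = 1, F = 0, G = u^2 + 49, L = 0, M = -7/sqrt(u^2 + 49), N = 0, assemble
  H = (EN − 2FM + GL) / (2(EG − F²)) = 0.
At (u, v) = (4, 4*pi/5): H = 0.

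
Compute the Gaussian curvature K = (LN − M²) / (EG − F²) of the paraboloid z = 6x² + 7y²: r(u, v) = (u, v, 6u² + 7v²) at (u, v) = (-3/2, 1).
K = 168/271441

Coefficients of the first fundamental form: E = 144*u^2 + 1, F = 168*u*v, G = 196*v^2 + 1.
Coefficients of the second fundamental form: L = 12/sqrt(144*u^2 + 196*v^2 + 1), M = 0, N = 14/sqrt(144*u^2 + 196*v^2 + 1).
Assemble K = (LN − M²)/(EG − F²) = 168/(20736*u^4 + 56448*u^2*v^2 + 288*u^2 + 38416*v^4 + 392*v^2 + 1). At (u, v) = (-3/2, 1): K = 168/271441.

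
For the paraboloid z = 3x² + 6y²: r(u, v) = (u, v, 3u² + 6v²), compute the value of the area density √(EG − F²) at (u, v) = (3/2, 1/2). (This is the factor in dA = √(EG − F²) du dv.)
√(EG − F²)|_{(3/2, 1/2)} = sqrt(118)

E = 36*u^2 + 1, F = 72*u*v, G = 144*v^2 + 1, so EG − F² = 36*u^2 + 144*v^2 + 1. Taking the positive square root: √(EG − F²) = sqrt(36*u^2 + 144*v^2 + 1). At (u, v) = (3/2, 1/2): sqrt(118).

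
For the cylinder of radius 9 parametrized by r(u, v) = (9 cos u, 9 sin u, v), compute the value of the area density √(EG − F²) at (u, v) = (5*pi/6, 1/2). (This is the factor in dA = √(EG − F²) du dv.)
√(EG − F²)|_{(5*pi/6, 1/2)} = 9

E = 81, F = 0, G = 1, so EG − F² = 81. Taking the positive square root: √(EG − F²) = 9. At (u, v) = (5*pi/6, 1/2): 9.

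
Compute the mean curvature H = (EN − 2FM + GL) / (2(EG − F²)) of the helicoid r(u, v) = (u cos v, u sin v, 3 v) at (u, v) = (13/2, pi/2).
H = 0

With E = 1, F = 0, G = u^2 + 9, L = 0, M = -3/sqrt(u^2 + 9), N = 0, assemble
  H = (EN − 2FM + GL) / (2(EG − F²)) = 0.
At (u, v) = (13/2, pi/2): H = 0.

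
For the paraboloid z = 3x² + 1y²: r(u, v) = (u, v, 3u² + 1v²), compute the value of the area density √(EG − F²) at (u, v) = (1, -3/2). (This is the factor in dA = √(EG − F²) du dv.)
√(EG − F²)|_{(1, -3/2)} = sqrt(46)

E = 36*u^2 + 1, F = 12*u*v, G = 4*v^2 + 1, so EG − F² = 36*u^2 + 4*v^2 + 1. Taking the positive square root: √(EG − F²) = sqrt(36*u^2 + 4*v^2 + 1). At (u, v) = (1, -3/2): sqrt(46).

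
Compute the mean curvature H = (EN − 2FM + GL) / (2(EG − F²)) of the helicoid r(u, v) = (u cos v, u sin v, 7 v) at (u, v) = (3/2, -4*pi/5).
H = 0

With E = 1, F = 0, G = u^2 + 49, L = 0, M = -7/sqrt(u^2 + 49), N = 0, assemble
  H = (EN − 2FM + GL) / (2(EG − F²)) = 0.
At (u, v) = (3/2, -4*pi/5): H = 0.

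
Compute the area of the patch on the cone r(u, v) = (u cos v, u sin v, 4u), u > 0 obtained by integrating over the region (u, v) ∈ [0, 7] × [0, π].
Area = 49*sqrt(17)*pi/2

Area = ∫∫ √(EG − F²) du dv with √(EG − F²) = sqrt(17)*Abs(u). Integrating over [0, 7] × [0, π] gives 49*sqrt(17)*pi/2.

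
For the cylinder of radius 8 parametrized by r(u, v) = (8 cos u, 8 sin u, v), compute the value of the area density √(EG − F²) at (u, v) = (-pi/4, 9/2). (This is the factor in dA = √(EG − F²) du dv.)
√(EG − F²)|_{(-pi/4, 9/2)} = 8

E = 64, F = 0, G = 1, so EG − F² = 64. Taking the positive square root: √(EG − F²) = 8. At (u, v) = (-pi/4, 9/2): 8.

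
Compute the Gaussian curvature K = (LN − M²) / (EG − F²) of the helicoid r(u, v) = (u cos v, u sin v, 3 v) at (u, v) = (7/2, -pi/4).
K = -144/7225

Coefficients of the first fundamental form: E = 1, F = 0, G = u^2 + 9.
Coefficients of the second fundamental form: L = 0, M = -3/sqrt(u^2 + 9), N = 0.
Assemble K = (LN − M²)/(EG − F²) = -9/(u^2 + 9)^2. At (u, v) = (7/2, -pi/4): K = -144/7225.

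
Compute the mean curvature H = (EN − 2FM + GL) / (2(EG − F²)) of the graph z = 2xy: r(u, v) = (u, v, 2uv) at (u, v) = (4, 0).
H = 0

With E = 4*v^2 + 1, F = 4*u*v, G = 4*u^2 + 1, L = 0, M = 2/sqrt(4*u^2 + 4*v^2 + 1), N = 0, assemble
  H = (EN − 2FM + GL) / (2(EG − F²)) = -8*u*v/(4*u^2 + 4*v^2 + 1)^(3/2).
At (u, v) = (4, 0): H = 0.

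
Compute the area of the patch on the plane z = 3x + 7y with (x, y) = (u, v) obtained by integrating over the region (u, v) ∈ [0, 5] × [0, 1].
Area = 5*sqrt(59)

Area = ∫∫ √(EG − F²) du dv with √(EG − F²) = sqrt(59). Integrating over [0, 5] × [0, 1] gives 5*sqrt(59).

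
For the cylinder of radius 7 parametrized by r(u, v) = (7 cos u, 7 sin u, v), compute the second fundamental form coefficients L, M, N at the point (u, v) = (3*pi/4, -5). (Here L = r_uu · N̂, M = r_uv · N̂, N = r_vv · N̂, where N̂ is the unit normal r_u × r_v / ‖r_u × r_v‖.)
L = -7;  M = 0;  N = 0

Compute the unit normal N̂(u, v) = (cos(u), sin(u), 0), and the second partials r_uu, r_uv, r_vv. Take dot products:
  L(u, v) = r_uu · N̂ = -7,
  M(u, v) = r_uv · N̂ = 0,
  N(u, v) = r_vv · N̂ = 0.
Evaluating at (u, v) = (3*pi/4, -5):
  L = -7, M = 0, N = 0.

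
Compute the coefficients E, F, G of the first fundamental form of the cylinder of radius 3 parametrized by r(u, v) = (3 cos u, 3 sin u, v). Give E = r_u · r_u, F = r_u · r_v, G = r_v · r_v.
E = 9;  F = 0;  G = 1

Compute partials: r_u = (-3*sin(u), 3*cos(u), 0), r_v = (0, 0, 1). Then
  E = r_u · r_u = 9,
  F = r_u · r_v = 0,
  G = r_v · r_v = 1.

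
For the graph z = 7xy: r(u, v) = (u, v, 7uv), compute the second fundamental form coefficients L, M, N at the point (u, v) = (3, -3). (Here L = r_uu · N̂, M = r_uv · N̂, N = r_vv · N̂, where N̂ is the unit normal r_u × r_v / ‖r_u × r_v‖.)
L = 0;  M = 7*sqrt(883)/883;  N = 0

Compute the unit normal N̂(u, v) = (-7*v/sqrt(49*u^2 + 49*v^2 + 1), -7*u/sqrt(49*u^2 + 49*v^2 + 1), 1/sqrt(49*u^2 + 49*v^2 + 1)), and the second partials r_uu, r_uv, r_vv. Take dot products:
  L(u, v) = r_uu · N̂ = 0,
  M(u, v) = r_uv · N̂ = 7/sqrt(49*u^2 + 49*v^2 + 1),
  N(u, v) = r_vv · N̂ = 0.
Evaluating at (u, v) = (3, -3):
  L = 0, M = 7*sqrt(883)/883, N = 0.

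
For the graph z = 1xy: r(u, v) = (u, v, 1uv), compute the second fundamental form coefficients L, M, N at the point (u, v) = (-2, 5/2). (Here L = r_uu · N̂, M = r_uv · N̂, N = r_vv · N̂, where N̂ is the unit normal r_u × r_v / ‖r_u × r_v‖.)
L = 0;  M = 2*sqrt(5)/15;  N = 0

Compute the unit normal N̂(u, v) = (-v/sqrt(u^2 + v^2 + 1), -u/sqrt(u^2 + v^2 + 1), 1/sqrt(u^2 + v^2 + 1)), and the second partials r_uu, r_uv, r_vv. Take dot products:
  L(u, v) = r_uu · N̂ = 0,
  M(u, v) = r_uv · N̂ = 1/sqrt(u^2 + v^2 + 1),
  N(u, v) = r_vv · N̂ = 0.
Evaluating at (u, v) = (-2, 5/2):
  L = 0, M = 2*sqrt(5)/15, N = 0.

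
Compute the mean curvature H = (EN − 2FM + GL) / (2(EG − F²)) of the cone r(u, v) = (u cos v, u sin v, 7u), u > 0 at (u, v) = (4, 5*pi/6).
H = 7*sqrt(2)/80

With E = 50, F = 0, G = u^2, L = 0, M = 0, N = 7*sqrt(2)*u^2/(10*Abs(u)), assemble
  H = (EN − 2FM + GL) / (2(EG − F²)) = 7*sqrt(2)/(20*Abs(u)).
At (u, v) = (4, 5*pi/6): H = 7*sqrt(2)/80.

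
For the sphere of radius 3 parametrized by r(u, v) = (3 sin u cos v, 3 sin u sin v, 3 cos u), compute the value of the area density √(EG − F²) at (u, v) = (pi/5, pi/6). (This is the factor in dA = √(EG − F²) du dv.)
√(EG − F²)|_{(pi/5, pi/6)} = 9*sqrt(10 - 2*sqrt(5))/4

E = 9, F = 0, G = 9*sin(u)^2, so EG − F² = 81*sin(u)^2. Taking the positive square root: √(EG − F²) = 9*Abs(sin(u)). At (u, v) = (pi/5, pi/6): 9*sqrt(10 - 2*sqrt(5))/4.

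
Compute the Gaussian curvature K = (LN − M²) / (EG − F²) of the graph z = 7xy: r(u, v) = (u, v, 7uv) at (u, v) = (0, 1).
K = -49/2500

Coefficients of the first fundamental form: E = 49*v^2 + 1, F = 49*u*v, G = 49*u^2 + 1.
Coefficients of the second fundamental form: L = 0, M = 7/sqrt(49*u^2 + 49*v^2 + 1), N = 0.
Assemble K = (LN − M²)/(EG − F²) = -49/(2401*u^4 + 4802*u^2*v^2 + 98*u^2 + 2401*v^4 + 98*v^2 + 1). At (u, v) = (0, 1): K = -49/2500.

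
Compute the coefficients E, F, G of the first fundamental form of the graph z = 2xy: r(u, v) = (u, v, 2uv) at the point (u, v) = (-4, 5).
E = 101;  F = -80;  G = 65

Partials: r_u = (1, 0, 2*v), r_v = (0, 1, 2*u). As functions of (u, v):
  E = r_u · r_u = 4*v^2 + 1,
  F = r_u · r_v = 4*u*v,
  G = r_v · r_v = 4*u^2 + 1.
Evaluating at (u, v) = (-4, 5): E = 101, F = -80, G = 65.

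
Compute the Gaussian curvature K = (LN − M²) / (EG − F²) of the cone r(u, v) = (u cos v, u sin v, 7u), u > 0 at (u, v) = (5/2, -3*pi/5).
K = 0

Coefficients of the first fundamental form: E = 50, F = 0, G = u^2.
Coefficients of the second fundamental form: L = 0, M = 0, N = 7*sqrt(2)*u^2/(10*Abs(u)).
Assemble K = (LN − M²)/(EG − F²) = 0. At (u, v) = (5/2, -3*pi/5): K = 0.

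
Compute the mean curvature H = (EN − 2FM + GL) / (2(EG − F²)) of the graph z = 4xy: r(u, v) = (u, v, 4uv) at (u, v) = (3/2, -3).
H = 288*sqrt(181)/32761

With E = 16*v^2 + 1, F = 16*u*v, G = 16*u^2 + 1, L = 0, M = 4/sqrt(16*u^2 + 16*v^2 + 1), N = 0, assemble
  H = (EN − 2FM + GL) / (2(EG − F²)) = -64*u*v/(16*u^2 + 16*v^2 + 1)^(3/2).
At (u, v) = (3/2, -3): H = 288*sqrt(181)/32761.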